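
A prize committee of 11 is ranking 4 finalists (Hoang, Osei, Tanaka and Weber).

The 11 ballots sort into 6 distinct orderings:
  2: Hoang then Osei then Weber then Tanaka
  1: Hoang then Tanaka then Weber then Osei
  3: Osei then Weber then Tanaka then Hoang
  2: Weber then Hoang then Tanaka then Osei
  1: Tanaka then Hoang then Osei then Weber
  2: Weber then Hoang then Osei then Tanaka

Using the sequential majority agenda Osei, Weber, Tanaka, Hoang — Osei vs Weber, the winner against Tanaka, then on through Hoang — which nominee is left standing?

Round 1: Osei vs Weber — 6–5, Osei advances.
Round 2: Osei vs Tanaka — 7–4, Osei advances.
Round 3: Osei vs Hoang — 3–8, Hoang advances.
The agenda winner is Hoang.

Hoang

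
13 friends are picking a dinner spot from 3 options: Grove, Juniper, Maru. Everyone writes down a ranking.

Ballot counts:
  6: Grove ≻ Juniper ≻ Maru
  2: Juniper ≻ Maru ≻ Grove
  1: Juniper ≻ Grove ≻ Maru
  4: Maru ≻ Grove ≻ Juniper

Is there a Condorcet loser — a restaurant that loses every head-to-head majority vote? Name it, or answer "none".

Maru

Pairwise majorities:
Grove vs Juniper: Grove preferred on 6+4 = 10 ballots; Grove wins 10–3.
Grove vs Maru: Grove preferred on 6+1 = 7 ballots; Grove wins 7–6.
Juniper vs Maru: Juniper is ranked higher on 6+2+1 = 9 ballots, Maru on 4. Juniper wins 9–4.
Only Maru has no wins; Maru is the Condorcet loser.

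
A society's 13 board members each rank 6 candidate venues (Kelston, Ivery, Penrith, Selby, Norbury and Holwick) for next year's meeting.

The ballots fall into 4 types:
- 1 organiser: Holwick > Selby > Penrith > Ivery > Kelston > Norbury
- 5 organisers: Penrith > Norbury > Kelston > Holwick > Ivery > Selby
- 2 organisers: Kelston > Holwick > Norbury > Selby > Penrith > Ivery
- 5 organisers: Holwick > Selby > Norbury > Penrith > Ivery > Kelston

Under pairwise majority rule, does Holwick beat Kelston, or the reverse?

Ballots ranking Holwick above Kelston: 1 + 5 = 6.
Ballots ranking Kelston above Holwick: 13 − 6 = 7.
Kelston wins the head-to-head 7–6.

Kelston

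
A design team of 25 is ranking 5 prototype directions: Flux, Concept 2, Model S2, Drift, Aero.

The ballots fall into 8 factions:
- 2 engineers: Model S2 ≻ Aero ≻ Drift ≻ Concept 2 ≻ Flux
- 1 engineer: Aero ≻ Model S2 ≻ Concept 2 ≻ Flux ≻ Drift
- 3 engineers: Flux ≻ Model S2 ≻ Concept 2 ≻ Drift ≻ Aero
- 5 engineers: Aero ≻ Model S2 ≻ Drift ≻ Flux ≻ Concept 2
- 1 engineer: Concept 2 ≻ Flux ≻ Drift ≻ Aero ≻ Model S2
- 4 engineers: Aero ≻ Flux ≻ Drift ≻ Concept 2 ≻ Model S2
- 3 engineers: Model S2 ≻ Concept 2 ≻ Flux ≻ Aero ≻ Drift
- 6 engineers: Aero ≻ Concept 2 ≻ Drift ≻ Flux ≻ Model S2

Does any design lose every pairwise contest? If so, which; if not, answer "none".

none

Pairwise majorities:
Flux vs Concept 2: Flux preferred on 3+5+4 = 12 ballots; Concept 2 wins 13–12.
Flux vs Model S2: Flux, 14–11.
Flux vs Drift: Drift wins 13–12.
Flux vs Aero: Aero, 18–7.
Concept 2 vs Model S2: Model S2 wins 14–11.
Concept 2 vs Drift: Concept 2 preferred on 1+3+1+3+6 = 14 ballots; Concept 2 wins 14–11.
Concept 2 vs Aero: Concept 2 preferred on 3+1+3 = 7 ballots; Aero wins 18–7.
Model S2 vs Drift: Model S2 wins 14–11.
Model S2–Aero: Aero 17–8.
Drift–Aero: Aero 21–4.
Every design wins at least one matchup (Flux beats Model S2; Concept 2 beats Flux; Model S2 beats Concept 2; Drift beats Flux; Aero beats Flux), so there is no Condorcet loser.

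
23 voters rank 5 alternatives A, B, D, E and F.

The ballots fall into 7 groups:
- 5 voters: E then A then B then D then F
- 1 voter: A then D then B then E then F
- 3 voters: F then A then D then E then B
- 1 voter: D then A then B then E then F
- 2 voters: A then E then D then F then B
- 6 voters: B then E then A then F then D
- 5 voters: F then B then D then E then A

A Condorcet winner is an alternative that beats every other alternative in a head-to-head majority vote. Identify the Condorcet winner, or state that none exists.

Head-to-head results (23 voters):
A vs B: 12 to 11, A.
A vs D: 17 to 6, A.
A vs E: A preferred on 1+3+1+2 = 7 ballots; E wins 16–7.
A vs F: A preferred on 5+1+1+2+6 = 15 ballots; A wins 15–8.
B vs D: B preferred on 5+6+5 = 16 ballots; B wins 16–7.
B vs E: B preferred on 1+1+6+5 = 13 ballots; B wins 13–10.
B vs F: B preferred on 5+1+1+6 = 13 ballots; B wins 13–10.
D vs E: 1+3+1+5 = 10 for D, 13 for E — E by 13–10.
D vs F: 9 to 14, F.
E vs F: E preferred on 5+1+1+2+6 = 15 ballots; E wins 15–8.
Every alternative loses at least once (A loses to E; B loses to A; D loses to A; E loses to B; F loses to A). The majority relation contains the cycle A → B → E → A, so there is no Condorcet winner.

none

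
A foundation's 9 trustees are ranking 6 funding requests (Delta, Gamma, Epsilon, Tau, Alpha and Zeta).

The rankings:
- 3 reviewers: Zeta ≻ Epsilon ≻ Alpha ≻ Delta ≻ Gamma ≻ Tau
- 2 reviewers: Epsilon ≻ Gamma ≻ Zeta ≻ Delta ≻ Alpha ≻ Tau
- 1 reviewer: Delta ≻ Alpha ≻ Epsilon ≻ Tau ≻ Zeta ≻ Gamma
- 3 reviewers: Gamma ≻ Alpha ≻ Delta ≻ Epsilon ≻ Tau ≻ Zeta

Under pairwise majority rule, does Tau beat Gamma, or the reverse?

Gamma

Ballots ranking Tau above Gamma: 1.
Ballots ranking Gamma above Tau: 9 − 1 = 8.
Gamma wins the head-to-head 8–1.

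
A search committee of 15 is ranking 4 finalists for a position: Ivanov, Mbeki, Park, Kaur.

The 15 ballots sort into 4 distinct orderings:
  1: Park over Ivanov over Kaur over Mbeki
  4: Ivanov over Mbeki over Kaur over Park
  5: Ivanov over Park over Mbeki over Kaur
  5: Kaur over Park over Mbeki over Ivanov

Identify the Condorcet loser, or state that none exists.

Head-to-head results (15 committee members):
Ivanov vs Mbeki: Ivanov preferred on 1+4+5 = 10 ballots; Ivanov wins 10–5.
Ivanov vs Park: 9 to 6, Ivanov.
Ivanov–Kaur: Ivanov 10–5.
Mbeki vs Park: Park wins 11–4.
Mbeki vs Kaur: Mbeki wins 9–6.
Park–Kaur: Kaur 9–6.
Each candidate has at least one pairwise win (Ivanov beats Mbeki; Mbeki beats Kaur; Park beats Mbeki; Kaur beats Park) — no Condorcet loser.

none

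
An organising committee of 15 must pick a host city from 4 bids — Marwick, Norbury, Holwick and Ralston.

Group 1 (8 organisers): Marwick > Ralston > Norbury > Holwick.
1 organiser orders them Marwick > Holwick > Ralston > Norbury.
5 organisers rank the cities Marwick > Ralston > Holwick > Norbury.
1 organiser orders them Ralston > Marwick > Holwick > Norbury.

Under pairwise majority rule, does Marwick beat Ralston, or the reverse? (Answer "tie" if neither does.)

Ballots ranking Marwick above Ralston: 8 + 1 + 5 = 14.
Ballots ranking Ralston above Marwick: 15 − 14 = 1.
Marwick wins the head-to-head 14–1.

Marwick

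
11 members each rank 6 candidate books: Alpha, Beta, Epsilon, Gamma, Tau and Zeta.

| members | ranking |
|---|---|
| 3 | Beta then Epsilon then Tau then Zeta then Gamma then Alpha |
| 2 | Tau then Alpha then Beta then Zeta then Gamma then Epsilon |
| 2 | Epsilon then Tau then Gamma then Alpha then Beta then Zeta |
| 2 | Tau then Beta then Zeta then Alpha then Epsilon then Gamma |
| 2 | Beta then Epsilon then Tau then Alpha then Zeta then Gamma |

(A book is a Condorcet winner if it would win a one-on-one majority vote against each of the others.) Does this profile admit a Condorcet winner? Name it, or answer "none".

none

Pairwise majorities:
Alpha vs Beta: Alpha preferred on 2+2 = 4 ballots; Beta wins 7–4.
Alpha vs Epsilon: 2+2 = 4 for Alpha, 7 for Epsilon — Epsilon by 7–4.
Alpha vs Gamma: 6 to 5, Alpha.
Alpha vs Tau: Alpha preferred on 0 ballots; Tau wins 11–0.
Alpha vs Zeta: Alpha is ranked higher on 2+2+2 = 6 ballots, Zeta on 5. Alpha wins 6–5.
Beta vs Epsilon: 3+2+2+2 = 9 for Beta, 2 for Epsilon — Beta by 9–2.
Beta vs Gamma: 3+2+2+2 = 9 for Beta, 2 for Gamma — Beta by 9–2.
Beta vs Tau: 3+2 = 5 for Beta, 6 for Tau — Tau by 6–5.
Beta vs Zeta: 3+2+2+2+2 = 11 for Beta, 0 for Zeta — Beta by 11–0.
Epsilon vs Gamma: Epsilon is ranked higher on 3+2+2+2 = 9 ballots, Gamma on 2. Epsilon wins 9–2.
Epsilon vs Tau: 7 to 4, Epsilon.
Epsilon vs Zeta: 3+2+2 = 7 for Epsilon, 4 for Zeta — Epsilon by 7–4.
Gamma vs Tau: 0 for Gamma, 11 for Tau — Tau by 11–0.
Gamma vs Zeta: Gamma preferred on 2 ballots; Zeta wins 9–2.
Tau vs Zeta: 3+2+2+2+2 = 11 for Tau, 0 for Zeta — Tau by 11–0.
Every book loses at least once (Alpha loses to Beta; Beta loses to Tau; Epsilon loses to Beta; Gamma loses to Alpha; Tau loses to Epsilon; Zeta loses to Alpha). The majority relation contains the cycle Beta beats Epsilon beats Tau beats Beta, so there is no Condorcet winner.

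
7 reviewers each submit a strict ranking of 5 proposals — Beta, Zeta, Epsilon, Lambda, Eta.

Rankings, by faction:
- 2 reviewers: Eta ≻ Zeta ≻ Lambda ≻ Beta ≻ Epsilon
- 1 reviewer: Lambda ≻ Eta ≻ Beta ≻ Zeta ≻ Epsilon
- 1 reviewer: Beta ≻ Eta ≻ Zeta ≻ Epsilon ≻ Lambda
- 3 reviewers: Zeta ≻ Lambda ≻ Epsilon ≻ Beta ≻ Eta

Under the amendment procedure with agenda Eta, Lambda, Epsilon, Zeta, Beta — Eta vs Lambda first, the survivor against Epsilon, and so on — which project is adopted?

Zeta

Round 1: Eta vs Lambda — 3–4, Lambda advances.
Round 2: Lambda vs Epsilon — 6–1, Lambda advances.
Round 3: Lambda vs Zeta — 1–6, Zeta advances.
Round 4: Zeta vs Beta — 5–2, Zeta advances.
Zeta survives the agenda.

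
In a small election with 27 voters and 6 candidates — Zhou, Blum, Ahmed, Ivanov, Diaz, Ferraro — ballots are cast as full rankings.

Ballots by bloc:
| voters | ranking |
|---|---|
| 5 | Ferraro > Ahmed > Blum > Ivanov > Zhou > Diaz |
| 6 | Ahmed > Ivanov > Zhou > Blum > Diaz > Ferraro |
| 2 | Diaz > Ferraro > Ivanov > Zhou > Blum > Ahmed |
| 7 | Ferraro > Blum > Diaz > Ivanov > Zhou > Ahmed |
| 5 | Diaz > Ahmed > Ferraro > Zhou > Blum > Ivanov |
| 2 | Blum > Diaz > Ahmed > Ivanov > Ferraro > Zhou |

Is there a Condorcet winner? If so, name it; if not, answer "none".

Head-to-head results (27 voters):
Zhou vs Blum: 13 to 14, Blum.
Zhou vs Ahmed: Zhou preferred on 2+7 = 9 ballots; Ahmed wins 18–9.
Zhou vs Ivanov: Zhou is ranked higher on 5 ballots, Ivanov on 22. Ivanov wins 22–5.
Zhou vs Diaz: Zhou is ranked higher on 5+6 = 11 ballots, Diaz on 16. Diaz wins 16–11.
Zhou vs Ferraro: 6 to 21, Ferraro.
Blum vs Ahmed: Blum preferred on 2+7+2 = 11 ballots; Ahmed wins 16–11.
Blum vs Ivanov: Blum preferred on 5+7+5+2 = 19 ballots; Blum wins 19–8.
Blum vs Diaz: Blum preferred on 5+6+7+2 = 20 ballots; Blum wins 20–7.
Blum vs Ferraro: 8 to 19, Ferraro.
Ahmed vs Ivanov: 5+6+5+2 = 18 for Ahmed, 9 for Ivanov — Ahmed by 18–9.
Ahmed vs Diaz: 11 to 16, Diaz.
Ahmed vs Ferraro: 13 to 14, Ferraro.
Ivanov vs Diaz: 5+6 = 11 for Ivanov, 16 for Diaz — Diaz by 16–11.
Ivanov vs Ferraro: Ivanov preferred on 6+2 = 8 ballots; Ferraro wins 19–8.
Diaz vs Ferraro: Diaz is ranked higher on 6+2+5+2 = 15 ballots, Ferraro on 12. Diaz wins 15–12.
Every candidate loses at least once (Zhou loses to Blum; Blum loses to Ahmed; Ahmed loses to Diaz; Ivanov loses to Blum; Diaz loses to Blum; Ferraro loses to Diaz). The majority relation contains the cycle Blum beats Diaz beats Ahmed beats Blum, so there is no Condorcet winner.

none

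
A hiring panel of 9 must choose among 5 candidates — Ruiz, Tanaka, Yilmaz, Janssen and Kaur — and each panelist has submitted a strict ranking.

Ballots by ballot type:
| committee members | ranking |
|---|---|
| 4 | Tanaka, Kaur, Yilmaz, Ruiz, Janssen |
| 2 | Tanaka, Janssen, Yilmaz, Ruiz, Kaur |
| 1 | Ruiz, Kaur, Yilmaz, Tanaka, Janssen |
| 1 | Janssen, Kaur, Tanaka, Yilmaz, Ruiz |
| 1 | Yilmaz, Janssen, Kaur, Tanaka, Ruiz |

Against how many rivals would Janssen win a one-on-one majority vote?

Janssen against each rival (9 committee members):
Janssen vs Ruiz: 2+1+1 = 4 for Janssen, 5 for Ruiz — Ruiz by 5–4.
Janssen vs Tanaka: Tanaka, 7–2.
Janssen vs Yilmaz: 2+1 = 3 for Janssen, 6 for Yilmaz — Yilmaz by 6–3.
Janssen vs Kaur: 2+1+1 = 4 for Janssen, 5 for Kaur — Kaur by 5–4.
Janssen beats no one; loses to Ruiz, Tanaka, Yilmaz, Kaur — 0 pairwise wins.

0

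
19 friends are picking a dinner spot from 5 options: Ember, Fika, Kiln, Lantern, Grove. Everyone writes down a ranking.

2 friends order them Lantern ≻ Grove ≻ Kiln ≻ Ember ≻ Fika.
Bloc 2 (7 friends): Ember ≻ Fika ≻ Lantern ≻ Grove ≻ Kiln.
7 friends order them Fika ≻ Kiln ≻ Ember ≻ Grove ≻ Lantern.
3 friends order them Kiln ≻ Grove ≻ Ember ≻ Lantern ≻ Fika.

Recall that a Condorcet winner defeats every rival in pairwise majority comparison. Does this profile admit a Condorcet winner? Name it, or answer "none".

none

Pairwise majorities:
Ember vs Fika: Ember is ranked higher on 2+7+3 = 12 ballots, Fika on 7. Ember wins 12–7.
Ember vs Kiln: 7 to 12, Kiln.
Ember vs Lantern: 7+7+3 = 17 for Ember, 2 for Lantern — Ember by 17–2.
Ember vs Grove: Ember preferred on 7+7 = 14 ballots; Ember wins 14–5.
Fika vs Kiln: Fika is ranked higher on 7+7 = 14 ballots, Kiln on 5. Fika wins 14–5.
Fika vs Lantern: 14 to 5, Fika.
Fika vs Grove: 7+7 = 14 for Fika, 5 for Grove — Fika by 14–5.
Kiln vs Lantern: Kiln is ranked higher on 7+3 = 10 ballots, Lantern on 9. Kiln wins 10–9.
Kiln vs Grove: Kiln is ranked higher on 7+3 = 10 ballots, Grove on 9. Kiln wins 10–9.
Lantern vs Grove: Lantern preferred on 2+7 = 9 ballots; Grove wins 10–9.
No restaurant is unbeaten: Ember loses to Kiln; Fika loses to Ember; Kiln loses to Fika; Lantern loses to Ember; Grove loses to Ember. In particular Ember > Fika > Kiln > Ember is a majority cycle — no Condorcet winner exists.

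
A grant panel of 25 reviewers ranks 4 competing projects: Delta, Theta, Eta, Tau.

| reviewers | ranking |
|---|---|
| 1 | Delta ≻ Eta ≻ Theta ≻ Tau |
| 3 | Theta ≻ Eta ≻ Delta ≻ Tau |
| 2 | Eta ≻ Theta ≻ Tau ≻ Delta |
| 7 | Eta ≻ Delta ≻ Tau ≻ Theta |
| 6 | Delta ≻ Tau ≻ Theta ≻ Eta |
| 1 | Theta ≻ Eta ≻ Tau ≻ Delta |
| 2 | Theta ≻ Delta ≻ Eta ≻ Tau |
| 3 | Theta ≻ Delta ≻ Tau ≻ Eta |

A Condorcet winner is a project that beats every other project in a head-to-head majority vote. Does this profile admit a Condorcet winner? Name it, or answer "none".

none

Pairwise majorities:
Delta vs Theta: 1+7+6 = 14 for Delta, 11 for Theta — Delta by 14–11.
Delta vs Eta: Eta wins 13–12.
Delta vs Tau: 22 to 3, Delta.
Theta–Eta: Theta 15–10.
Theta vs Tau: Theta preferred on 1+3+2+1+2+3 = 12 ballots; Tau wins 13–12.
Eta vs Tau: Eta is ranked higher on 1+3+2+7+1+2 = 16 ballots, Tau on 9. Eta wins 16–9.
Every project loses at least once (Delta loses to Eta; Theta loses to Delta; Eta loses to Theta; Tau loses to Delta). The majority relation contains the cycle Delta > Theta > Eta > Delta, so there is no Condorcet winner.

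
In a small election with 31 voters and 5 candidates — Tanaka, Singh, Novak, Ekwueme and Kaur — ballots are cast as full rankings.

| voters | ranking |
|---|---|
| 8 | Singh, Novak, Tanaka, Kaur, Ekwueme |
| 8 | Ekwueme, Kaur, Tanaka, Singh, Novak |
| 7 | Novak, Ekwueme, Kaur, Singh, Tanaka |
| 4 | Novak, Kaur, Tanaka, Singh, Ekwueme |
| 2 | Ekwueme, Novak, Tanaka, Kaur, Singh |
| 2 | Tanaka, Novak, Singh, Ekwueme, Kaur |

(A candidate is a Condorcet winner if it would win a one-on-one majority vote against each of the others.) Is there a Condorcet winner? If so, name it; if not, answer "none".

Pairwise majorities:
Tanaka vs Singh: 8+4+2+2 = 16 for Tanaka, 15 for Singh — Tanaka by 16–15.
Tanaka vs Novak: 10 to 21, Novak.
Tanaka vs Ekwueme: 14 to 17, Ekwueme.
Tanaka vs Kaur: 8+2+2 = 12 for Tanaka, 19 for Kaur — Kaur by 19–12.
Singh vs Novak: 16 to 15, Singh.
Singh vs Ekwueme: 14 to 17, Ekwueme.
Singh vs Kaur: 8+2 = 10 for Singh, 21 for Kaur — Kaur by 21–10.
Novak vs Ekwueme: 8+7+4+2 = 21 for Novak, 10 for Ekwueme — Novak by 21–10.
Novak vs Kaur: Novak preferred on 8+7+4+2+2 = 23 ballots; Novak wins 23–8.
Ekwueme vs Kaur: Ekwueme is ranked higher on 8+7+2+2 = 19 ballots, Kaur on 12. Ekwueme wins 19–12.
Each candidate drops at least one matchup (Tanaka loses to Novak; Singh loses to Tanaka; Novak loses to Singh; Ekwueme loses to Novak; Kaur loses to Novak); the cycle Tanaka → Singh → Novak → Tanaka rules out a Condorcet winner.

none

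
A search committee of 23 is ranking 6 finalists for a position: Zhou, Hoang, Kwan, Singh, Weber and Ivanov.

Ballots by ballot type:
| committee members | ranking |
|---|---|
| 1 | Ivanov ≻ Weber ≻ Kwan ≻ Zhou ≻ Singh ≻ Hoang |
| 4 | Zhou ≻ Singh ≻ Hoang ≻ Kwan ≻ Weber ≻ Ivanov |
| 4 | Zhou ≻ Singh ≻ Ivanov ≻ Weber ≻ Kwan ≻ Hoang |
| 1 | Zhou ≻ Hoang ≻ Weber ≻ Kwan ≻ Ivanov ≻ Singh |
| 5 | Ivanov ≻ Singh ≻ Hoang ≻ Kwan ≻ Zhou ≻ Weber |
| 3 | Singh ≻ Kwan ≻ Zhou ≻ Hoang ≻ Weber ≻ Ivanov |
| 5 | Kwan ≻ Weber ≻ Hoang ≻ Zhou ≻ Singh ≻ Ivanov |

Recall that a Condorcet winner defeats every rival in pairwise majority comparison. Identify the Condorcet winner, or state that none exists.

Pairwise majorities:
Zhou vs Hoang: Zhou preferred on 1+4+4+1+3 = 13 ballots; Zhou wins 13–10.
Zhou vs Kwan: 4+4+1 = 9 for Zhou, 14 for Kwan — Kwan by 14–9.
Zhou vs Singh: 15 to 8, Zhou.
Zhou vs Weber: 17 to 6, Zhou.
Zhou vs Ivanov: Zhou preferred on 4+4+1+3+5 = 17 ballots; Zhou wins 17–6.
Hoang vs Kwan: Hoang preferred on 4+1+5 = 10 ballots; Kwan wins 13–10.
Hoang vs Singh: 1+5 = 6 for Hoang, 17 for Singh — Singh by 17–6.
Hoang vs Weber: 4+1+5+3 = 13 for Hoang, 10 for Weber — Hoang by 13–10.
Hoang vs Ivanov: 4+1+3+5 = 13 for Hoang, 10 for Ivanov — Hoang by 13–10.
Kwan vs Singh: 1+1+5 = 7 for Kwan, 16 for Singh — Singh by 16–7.
Kwan vs Weber: Kwan preferred on 4+5+3+5 = 17 ballots; Kwan wins 17–6.
Kwan vs Ivanov: Kwan is ranked higher on 4+1+3+5 = 13 ballots, Ivanov on 10. Kwan wins 13–10.
Singh vs Weber: 4+4+5+3 = 16 for Singh, 7 for Weber — Singh by 16–7.
Singh vs Ivanov: 4+4+3+5 = 16 for Singh, 7 for Ivanov — Singh by 16–7.
Weber vs Ivanov: Weber preferred on 4+1+3+5 = 13 ballots; Weber wins 13–10.
No candidate is unbeaten: Zhou loses to Kwan; Hoang loses to Zhou; Kwan loses to Singh; Singh loses to Zhou; Weber loses to Zhou; Ivanov loses to Zhou. In particular Zhou → Singh → Kwan → Zhou is a majority cycle — no Condorcet winner exists.

none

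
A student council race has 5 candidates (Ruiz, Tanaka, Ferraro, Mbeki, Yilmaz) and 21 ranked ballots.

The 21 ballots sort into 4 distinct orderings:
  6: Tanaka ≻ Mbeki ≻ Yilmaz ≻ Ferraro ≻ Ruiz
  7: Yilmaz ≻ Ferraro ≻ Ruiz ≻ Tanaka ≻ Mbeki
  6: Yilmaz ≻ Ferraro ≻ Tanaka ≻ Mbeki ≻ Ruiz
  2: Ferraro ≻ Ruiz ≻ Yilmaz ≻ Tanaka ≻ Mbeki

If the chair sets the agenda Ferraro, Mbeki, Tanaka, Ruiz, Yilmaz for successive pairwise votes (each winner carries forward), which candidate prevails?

Round 1: Ferraro vs Mbeki — 15–6, Ferraro advances.
Round 2: Ferraro vs Tanaka — 15–6, Ferraro advances.
Round 3: Ferraro vs Ruiz — 21–0, Ferraro advances.
Round 4: Ferraro vs Yilmaz — 2–19, Yilmaz advances.
Yilmaz survives the agenda.

Yilmaz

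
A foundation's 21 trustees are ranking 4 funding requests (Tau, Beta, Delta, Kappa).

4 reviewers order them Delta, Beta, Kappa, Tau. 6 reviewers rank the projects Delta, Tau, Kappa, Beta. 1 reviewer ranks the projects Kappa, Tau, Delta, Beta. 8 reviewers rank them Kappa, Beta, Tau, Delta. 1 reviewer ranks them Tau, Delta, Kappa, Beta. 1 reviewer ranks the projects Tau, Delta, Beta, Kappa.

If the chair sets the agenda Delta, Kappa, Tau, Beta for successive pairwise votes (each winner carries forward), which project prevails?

Beta

Round 1: Delta vs Kappa — 12–9, Delta advances.
Round 2: Delta vs Tau — 10–11, Tau advances.
Round 3: Tau vs Beta — 9–12, Beta advances.
Beta survives the agenda.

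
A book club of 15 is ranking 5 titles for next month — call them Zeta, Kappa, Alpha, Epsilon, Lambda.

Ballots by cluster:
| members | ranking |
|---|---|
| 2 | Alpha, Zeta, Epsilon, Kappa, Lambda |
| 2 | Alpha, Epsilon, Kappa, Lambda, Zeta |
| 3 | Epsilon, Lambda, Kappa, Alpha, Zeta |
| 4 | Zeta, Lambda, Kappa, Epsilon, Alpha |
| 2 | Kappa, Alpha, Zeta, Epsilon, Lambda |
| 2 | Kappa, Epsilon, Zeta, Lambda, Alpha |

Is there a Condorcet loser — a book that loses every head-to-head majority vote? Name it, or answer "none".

none

Pairwise majorities:
Zeta vs Kappa: Zeta preferred on 2+4 = 6 ballots; Kappa wins 9–6.
Zeta vs Alpha: Alpha, 9–6.
Zeta vs Epsilon: Zeta wins 8–7.
Zeta vs Lambda: Zeta, 10–5.
Kappa vs Alpha: 11 to 4, Kappa.
Kappa–Epsilon: Kappa 8–7.
Kappa vs Lambda: Kappa wins 8–7.
Alpha vs Epsilon: Epsilon, 9–6.
Alpha vs Lambda: Lambda, 9–6.
Epsilon–Lambda: Epsilon 11–4.
Each book has at least one pairwise win (Zeta beats Epsilon; Kappa beats Zeta; Alpha beats Zeta; Epsilon beats Alpha; Lambda beats Alpha) — no Condorcet loser.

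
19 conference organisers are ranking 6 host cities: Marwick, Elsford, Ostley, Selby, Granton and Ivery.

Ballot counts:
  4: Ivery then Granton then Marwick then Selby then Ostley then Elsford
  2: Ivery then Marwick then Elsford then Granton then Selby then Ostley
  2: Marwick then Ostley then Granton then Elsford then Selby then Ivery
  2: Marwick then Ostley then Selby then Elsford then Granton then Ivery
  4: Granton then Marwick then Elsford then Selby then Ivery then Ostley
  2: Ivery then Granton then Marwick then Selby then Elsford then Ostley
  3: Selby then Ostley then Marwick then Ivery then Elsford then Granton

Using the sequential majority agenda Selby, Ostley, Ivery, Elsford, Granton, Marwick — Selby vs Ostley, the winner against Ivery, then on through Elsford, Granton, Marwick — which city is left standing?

Granton

Round 1: Selby vs Ostley — 15–4, Selby advances.
Round 2: Selby vs Ivery — 11–8, Selby advances.
Round 3: Selby vs Elsford — 11–8, Selby advances.
Round 4: Selby vs Granton — 5–14, Granton advances.
Round 5: Granton vs Marwick — 10–9, Granton advances.
Granton survives the agenda.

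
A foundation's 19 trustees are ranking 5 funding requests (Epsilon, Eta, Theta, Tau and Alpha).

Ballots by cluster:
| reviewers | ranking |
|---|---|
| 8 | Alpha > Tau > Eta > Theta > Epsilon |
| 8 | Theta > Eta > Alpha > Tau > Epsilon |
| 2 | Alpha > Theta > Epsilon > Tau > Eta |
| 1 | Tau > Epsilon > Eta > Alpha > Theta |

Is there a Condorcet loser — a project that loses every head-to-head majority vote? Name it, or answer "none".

Pairwise majorities:
Epsilon vs Eta: Epsilon is ranked higher on 2+1 = 3 ballots, Eta on 16. Eta wins 16–3.
Epsilon vs Theta: Theta, 18–1.
Epsilon vs Tau: Epsilon is ranked higher on 2 ballots, Tau on 17. Tau wins 17–2.
Epsilon vs Alpha: Alpha wins 18–1.
Eta vs Theta: Theta wins 10–9.
Eta vs Tau: Eta is ranked higher on 8 ballots, Tau on 11. Tau wins 11–8.
Eta vs Alpha: Alpha, 10–9.
Theta vs Tau: Theta, 10–9.
Theta–Alpha: Alpha 11–8.
Tau vs Alpha: 1 to 18, Alpha.
Epsilon loses to every other project — it is the Condorcet loser.

Epsilon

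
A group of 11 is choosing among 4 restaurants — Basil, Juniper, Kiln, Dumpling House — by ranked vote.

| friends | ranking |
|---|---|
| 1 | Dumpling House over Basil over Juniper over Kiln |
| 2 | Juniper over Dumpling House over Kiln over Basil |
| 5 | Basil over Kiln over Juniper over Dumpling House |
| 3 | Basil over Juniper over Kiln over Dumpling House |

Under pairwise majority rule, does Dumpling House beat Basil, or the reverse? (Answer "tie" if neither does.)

Basil

Ballots ranking Dumpling House above Basil: 1 + 2 = 3.
Ballots ranking Basil above Dumpling House: 11 − 3 = 8.
Basil wins the head-to-head 8–3.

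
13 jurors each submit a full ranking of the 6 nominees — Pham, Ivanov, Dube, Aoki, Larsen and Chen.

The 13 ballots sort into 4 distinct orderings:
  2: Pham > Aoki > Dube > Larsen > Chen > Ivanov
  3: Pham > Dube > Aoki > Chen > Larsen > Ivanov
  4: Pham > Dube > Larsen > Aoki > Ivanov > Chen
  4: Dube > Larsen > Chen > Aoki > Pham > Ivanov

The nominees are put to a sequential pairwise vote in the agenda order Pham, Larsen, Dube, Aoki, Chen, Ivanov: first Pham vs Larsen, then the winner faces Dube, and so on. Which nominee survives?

Round 1: Pham vs Larsen — 9–4, Pham advances.
Round 2: Pham vs Dube — 9–4, Pham advances.
Round 3: Pham vs Aoki — 9–4, Pham advances.
Round 4: Pham vs Chen — 9–4, Pham advances.
Round 5: Pham vs Ivanov — 13–0, Pham advances.
The agenda winner is Pham.

Pham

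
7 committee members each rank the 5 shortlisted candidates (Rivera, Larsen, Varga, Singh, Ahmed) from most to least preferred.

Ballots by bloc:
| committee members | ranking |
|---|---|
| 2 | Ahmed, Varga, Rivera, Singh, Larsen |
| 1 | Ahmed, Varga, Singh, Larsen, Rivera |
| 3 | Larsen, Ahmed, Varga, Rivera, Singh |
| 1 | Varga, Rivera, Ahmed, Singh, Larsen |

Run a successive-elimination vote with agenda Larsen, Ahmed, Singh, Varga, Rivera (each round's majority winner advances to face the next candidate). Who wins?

Ahmed

Round 1: Larsen vs Ahmed — 3–4, Ahmed advances.
Round 2: Ahmed vs Singh — 7–0, Ahmed advances.
Round 3: Ahmed vs Varga — 6–1, Ahmed advances.
Round 4: Ahmed vs Rivera — 6–1, Ahmed advances.
The agenda winner is Ahmed.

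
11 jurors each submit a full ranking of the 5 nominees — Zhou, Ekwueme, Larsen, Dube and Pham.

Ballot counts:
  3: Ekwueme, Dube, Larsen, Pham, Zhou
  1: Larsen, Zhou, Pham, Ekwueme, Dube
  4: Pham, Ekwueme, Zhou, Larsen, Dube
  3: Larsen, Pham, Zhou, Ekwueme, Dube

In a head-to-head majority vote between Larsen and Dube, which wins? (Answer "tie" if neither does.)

Ballots ranking Larsen above Dube: 1 + 4 + 3 = 8.
Ballots ranking Dube above Larsen: 11 − 8 = 3.
Larsen wins the head-to-head 8–3.

Larsen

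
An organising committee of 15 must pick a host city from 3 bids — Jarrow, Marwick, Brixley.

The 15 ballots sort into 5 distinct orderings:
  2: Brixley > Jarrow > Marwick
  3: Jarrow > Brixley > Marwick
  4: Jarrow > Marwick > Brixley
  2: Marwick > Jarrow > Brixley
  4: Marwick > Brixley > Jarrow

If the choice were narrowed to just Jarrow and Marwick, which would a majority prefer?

Ballots ranking Jarrow above Marwick: 2 + 3 + 4 = 9.
Ballots ranking Marwick above Jarrow: 15 − 9 = 6.
Jarrow wins the head-to-head 9–6.

Jarrow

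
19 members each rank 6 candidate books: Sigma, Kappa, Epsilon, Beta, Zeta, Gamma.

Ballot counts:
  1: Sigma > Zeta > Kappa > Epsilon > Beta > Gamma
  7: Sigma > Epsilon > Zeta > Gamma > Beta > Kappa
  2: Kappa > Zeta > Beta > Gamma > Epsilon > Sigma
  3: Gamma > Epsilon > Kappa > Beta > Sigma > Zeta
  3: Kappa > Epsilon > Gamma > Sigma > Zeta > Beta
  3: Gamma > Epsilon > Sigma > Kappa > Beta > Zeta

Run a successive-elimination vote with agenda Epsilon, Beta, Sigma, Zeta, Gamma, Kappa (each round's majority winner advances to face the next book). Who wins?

Round 1: Epsilon vs Beta — 17–2, Epsilon advances.
Round 2: Epsilon vs Sigma — 11–8, Epsilon advances.
Round 3: Epsilon vs Zeta — 16–3, Epsilon advances.
Round 4: Epsilon vs Gamma — 11–8, Epsilon advances.
Round 5: Epsilon vs Kappa — 13–6, Epsilon advances.
Epsilon survives the agenda.

Epsilon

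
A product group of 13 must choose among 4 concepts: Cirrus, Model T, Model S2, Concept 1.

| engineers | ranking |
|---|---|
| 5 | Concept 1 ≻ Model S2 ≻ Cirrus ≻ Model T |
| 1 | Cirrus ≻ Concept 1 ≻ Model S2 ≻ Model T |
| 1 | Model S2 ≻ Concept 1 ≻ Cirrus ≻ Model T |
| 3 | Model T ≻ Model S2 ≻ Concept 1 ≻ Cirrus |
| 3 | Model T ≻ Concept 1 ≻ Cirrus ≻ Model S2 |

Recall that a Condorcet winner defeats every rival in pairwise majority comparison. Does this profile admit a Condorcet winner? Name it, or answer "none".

Head-to-head results (13 engineers):
Cirrus vs Model T: Cirrus wins 7–6.
Cirrus vs Model S2: 1+3 = 4 for Cirrus, 9 for Model S2 — Model S2 by 9–4.
Cirrus vs Concept 1: 1 to 12, Concept 1.
Model T–Model S2: Model S2 7–6.
Model T vs Concept 1: Concept 1, 7–6.
Model S2 vs Concept 1: Model S2 is ranked higher on 1+3 = 4 ballots, Concept 1 on 9. Concept 1 wins 9–4.
Concept 1 wins every pairwise contest, so Concept 1 is the Condorcet winner.

Concept 1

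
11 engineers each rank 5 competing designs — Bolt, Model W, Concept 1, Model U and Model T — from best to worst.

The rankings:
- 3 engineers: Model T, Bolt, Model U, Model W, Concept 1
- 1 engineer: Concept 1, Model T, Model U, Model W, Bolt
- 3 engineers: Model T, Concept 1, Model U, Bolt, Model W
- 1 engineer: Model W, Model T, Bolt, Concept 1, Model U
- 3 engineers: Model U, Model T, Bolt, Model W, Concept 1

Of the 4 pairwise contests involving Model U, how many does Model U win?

Model U against each rival (11 engineers):
Model U vs Bolt: Model U, 7–4.
Model U vs Model W: Model U, 10–1.
Model U vs Concept 1: Model U wins 6–5.
Model U vs Model T: Model T wins 8–3.
Model U beats Bolt, Model W, Concept 1; loses to Model T — 3 pairwise wins.

3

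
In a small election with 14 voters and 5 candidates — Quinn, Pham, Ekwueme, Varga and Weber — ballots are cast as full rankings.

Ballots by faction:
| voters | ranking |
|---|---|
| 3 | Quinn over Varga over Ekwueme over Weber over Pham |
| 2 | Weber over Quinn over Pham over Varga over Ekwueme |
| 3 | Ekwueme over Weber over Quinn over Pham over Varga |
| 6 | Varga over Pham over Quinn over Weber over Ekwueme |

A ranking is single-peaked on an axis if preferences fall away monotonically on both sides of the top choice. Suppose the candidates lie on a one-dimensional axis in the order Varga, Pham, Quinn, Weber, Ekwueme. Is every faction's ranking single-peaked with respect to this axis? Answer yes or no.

no

Axis positions: Varga=1, Pham=2, Quinn=3, Weber=4, Ekwueme=5.
Faction 1: ranking walks positions 3-1-5-4-2; Varga is ranked above Pham even though Pham lies between Varga and the peak Quinn on the axis — preferences dip and rise again. Not single-peaked.
Faction 2 (peak Weber at position 4): ranking walks positions 4-3-2-1-5, expanding outward from the peak — single-peaked.
Faction 3 (peak Ekwueme at position 5): ranking walks positions 5-4-3-2-1, expanding outward from the peak — single-peaked.
Faction 4 (peak Varga at position 1): ranking walks positions 1-2-3-4-5, expanding outward from the peak — single-peaked.
Faction 1 violates single-peakedness, so the profile is not single-peaked on this axis.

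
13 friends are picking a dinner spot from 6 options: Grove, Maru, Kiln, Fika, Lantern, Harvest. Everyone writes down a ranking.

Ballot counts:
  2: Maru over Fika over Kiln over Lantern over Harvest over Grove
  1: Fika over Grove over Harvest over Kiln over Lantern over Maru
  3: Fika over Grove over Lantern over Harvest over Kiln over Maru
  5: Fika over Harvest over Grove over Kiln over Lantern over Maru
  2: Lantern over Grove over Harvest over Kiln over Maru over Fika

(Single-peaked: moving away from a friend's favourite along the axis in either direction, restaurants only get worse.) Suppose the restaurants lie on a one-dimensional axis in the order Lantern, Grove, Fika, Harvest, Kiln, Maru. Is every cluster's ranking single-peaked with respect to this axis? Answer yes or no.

no

Axis positions: Lantern=1, Grove=2, Fika=3, Harvest=4, Kiln=5, Maru=6.
Cluster 1: ranking walks positions 6-3-5-1-4-2; Fika is ranked above Kiln even though Kiln lies between Fika and the peak Maru on the axis — preferences dip and rise again. Not single-peaked.
Cluster 2 (peak Fika at position 3): ranking walks positions 3-2-4-5-1-6, expanding outward from the peak — single-peaked.
Cluster 3 (peak Fika at position 3): ranking walks positions 3-2-1-4-5-6, expanding outward from the peak — single-peaked.
Cluster 4 (peak Fika at position 3): ranking walks positions 3-4-2-5-1-6, expanding outward from the peak — single-peaked.
Cluster 5: ranking walks positions 1-2-4-5-6-3; Harvest is ranked above Fika even though Fika lies between Harvest and the peak Lantern on the axis — preferences dip and rise again. Not single-peaked.
Cluster 1 violates single-peakedness, so the profile is not single-peaked on this axis.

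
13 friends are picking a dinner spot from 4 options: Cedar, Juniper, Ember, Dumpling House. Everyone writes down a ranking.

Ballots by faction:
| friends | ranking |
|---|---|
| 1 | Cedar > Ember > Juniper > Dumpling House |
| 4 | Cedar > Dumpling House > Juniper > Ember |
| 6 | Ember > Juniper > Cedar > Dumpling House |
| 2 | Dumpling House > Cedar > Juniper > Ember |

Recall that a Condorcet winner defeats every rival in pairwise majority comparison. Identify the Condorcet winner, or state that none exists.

Cedar

Head-to-head results (13 friends):
Cedar–Juniper: Cedar 7–6.
Cedar vs Ember: Cedar wins 7–6.
Cedar–Dumpling House: Cedar 11–2.
Juniper–Ember: Ember 7–6.
Juniper vs Dumpling House: Juniper, 7–6.
Ember vs Dumpling House: Ember, 7–6.
Cedar beats each of Juniper, Ember, Dumpling House — Cedar is the Condorcet winner.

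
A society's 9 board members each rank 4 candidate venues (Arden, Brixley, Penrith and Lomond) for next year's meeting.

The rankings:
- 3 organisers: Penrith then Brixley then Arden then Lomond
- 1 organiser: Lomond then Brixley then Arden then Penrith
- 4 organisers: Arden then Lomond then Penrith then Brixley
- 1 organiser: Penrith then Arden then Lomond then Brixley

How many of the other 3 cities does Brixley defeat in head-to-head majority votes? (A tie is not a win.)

0

Brixley against each rival (9 organisers):
Brixley–Arden: Arden 5–4.
Brixley vs Penrith: 1 for Brixley, 8 for Penrith — Penrith by 8–1.
Brixley vs Lomond: Lomond, 6–3.
Brixley beats no one; loses to Arden, Penrith, Lomond — 0 pairwise wins.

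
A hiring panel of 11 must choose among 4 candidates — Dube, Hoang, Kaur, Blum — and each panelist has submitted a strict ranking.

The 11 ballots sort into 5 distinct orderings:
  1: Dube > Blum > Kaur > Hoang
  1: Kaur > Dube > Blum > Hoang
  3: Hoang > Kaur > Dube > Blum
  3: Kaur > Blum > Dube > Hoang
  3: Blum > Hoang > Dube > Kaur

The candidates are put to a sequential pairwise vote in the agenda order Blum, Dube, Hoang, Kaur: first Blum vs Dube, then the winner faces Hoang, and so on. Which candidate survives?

Round 1: Blum vs Dube — 6–5, Blum advances.
Round 2: Blum vs Hoang — 8–3, Blum advances.
Round 3: Blum vs Kaur — 4–7, Kaur advances.
The agenda winner is Kaur.

Kaur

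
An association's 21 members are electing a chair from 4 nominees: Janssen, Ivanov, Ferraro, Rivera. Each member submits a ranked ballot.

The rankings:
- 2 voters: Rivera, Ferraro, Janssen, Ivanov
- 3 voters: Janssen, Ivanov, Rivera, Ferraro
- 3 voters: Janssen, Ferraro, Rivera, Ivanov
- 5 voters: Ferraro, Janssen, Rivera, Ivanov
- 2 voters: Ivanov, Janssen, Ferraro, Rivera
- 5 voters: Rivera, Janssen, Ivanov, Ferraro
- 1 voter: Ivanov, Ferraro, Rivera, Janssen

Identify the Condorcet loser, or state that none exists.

none

Pairwise majorities:
Janssen vs Ivanov: 2+3+3+5+5 = 18 for Janssen, 3 for Ivanov — Janssen by 18–3.
Janssen vs Ferraro: Janssen wins 13–8.
Janssen vs Rivera: 13 to 8, Janssen.
Ivanov vs Ferraro: Ivanov wins 11–10.
Ivanov vs Rivera: Rivera wins 15–6.
Ferraro vs Rivera: 11 to 10, Ferraro.
Each candidate has at least one pairwise win (Janssen beats Ivanov; Ivanov beats Ferraro; Ferraro beats Rivera; Rivera beats Ivanov) — no Condorcet loser.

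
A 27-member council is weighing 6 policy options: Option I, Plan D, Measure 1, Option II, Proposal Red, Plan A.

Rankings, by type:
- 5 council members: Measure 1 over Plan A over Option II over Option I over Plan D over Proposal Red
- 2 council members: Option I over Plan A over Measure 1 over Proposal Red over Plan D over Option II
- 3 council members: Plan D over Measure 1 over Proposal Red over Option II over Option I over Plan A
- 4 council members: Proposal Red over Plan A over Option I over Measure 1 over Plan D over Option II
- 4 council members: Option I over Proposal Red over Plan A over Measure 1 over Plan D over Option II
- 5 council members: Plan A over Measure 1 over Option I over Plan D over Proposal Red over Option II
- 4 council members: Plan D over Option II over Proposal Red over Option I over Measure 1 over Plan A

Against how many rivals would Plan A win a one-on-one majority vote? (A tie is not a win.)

Plan A against each rival (27 council members):
Plan A–Option I: Plan A 14–13.
Plan A vs Plan D: 5+2+4+4+5 = 20 for Plan A, 7 for Plan D — Plan A by 20–7.
Plan A vs Measure 1: Plan A is ranked higher on 2+4+4+5 = 15 ballots, Measure 1 on 12. Plan A wins 15–12.
Plan A vs Option II: 20 to 7, Plan A.
Plan A vs Proposal Red: Plan A preferred on 5+2+5 = 12 ballots; Proposal Red wins 15–12.
Plan A beats Option I, Plan D, Measure 1, Option II; loses to Proposal Red — 4 pairwise wins.

4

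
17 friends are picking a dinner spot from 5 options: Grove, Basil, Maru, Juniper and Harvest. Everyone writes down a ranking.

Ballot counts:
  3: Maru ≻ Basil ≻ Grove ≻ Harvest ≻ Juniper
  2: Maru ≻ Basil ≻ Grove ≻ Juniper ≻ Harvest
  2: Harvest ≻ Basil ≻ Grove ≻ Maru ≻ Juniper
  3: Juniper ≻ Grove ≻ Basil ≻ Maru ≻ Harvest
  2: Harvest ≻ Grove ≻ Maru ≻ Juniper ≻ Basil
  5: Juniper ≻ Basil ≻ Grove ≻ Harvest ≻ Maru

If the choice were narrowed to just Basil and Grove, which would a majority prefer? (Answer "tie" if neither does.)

Basil

Ballots ranking Basil above Grove: 3 + 2 + 2 + 5 = 12.
Ballots ranking Grove above Basil: 17 − 12 = 5.
Basil wins the head-to-head 12–5.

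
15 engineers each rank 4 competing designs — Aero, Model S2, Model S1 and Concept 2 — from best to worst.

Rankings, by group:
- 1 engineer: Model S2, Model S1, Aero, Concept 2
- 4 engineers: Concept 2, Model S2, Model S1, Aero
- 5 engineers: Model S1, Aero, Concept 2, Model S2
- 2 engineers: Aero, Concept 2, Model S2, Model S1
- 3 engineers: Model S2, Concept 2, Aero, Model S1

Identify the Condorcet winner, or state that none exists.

none

Check each pair by majority over 15 ballots:
Aero vs Model S2: Model S2, 8–7.
Aero vs Model S1: Model S1 wins 10–5.
Aero vs Concept 2: 8 to 7, Aero.
Model S2–Model S1: Model S2 10–5.
Model S2 vs Concept 2: 4 to 11, Concept 2.
Model S1 vs Concept 2: Concept 2 wins 9–6.
No design is unbeaten: Aero loses to Model S2; Model S2 loses to Concept 2; Model S1 loses to Model S2; Concept 2 loses to Aero. In particular Aero beats Concept 2 beats Model S2 beats Aero is a majority cycle — no Condorcet winner exists.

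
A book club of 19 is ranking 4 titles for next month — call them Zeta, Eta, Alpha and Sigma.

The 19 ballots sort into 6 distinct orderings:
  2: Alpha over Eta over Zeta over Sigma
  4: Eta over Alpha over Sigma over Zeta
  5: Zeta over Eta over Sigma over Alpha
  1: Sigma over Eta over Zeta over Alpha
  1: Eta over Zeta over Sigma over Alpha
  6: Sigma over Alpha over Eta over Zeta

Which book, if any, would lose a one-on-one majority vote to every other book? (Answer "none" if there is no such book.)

Pairwise majorities:
Zeta vs Eta: Eta, 14–5.
Zeta vs Alpha: Zeta is ranked higher on 5+1+1 = 7 ballots, Alpha on 12. Alpha wins 12–7.
Zeta vs Sigma: 8 to 11, Sigma.
Eta vs Alpha: 11 to 8, Eta.
Eta vs Sigma: Eta preferred on 2+4+5+1 = 12 ballots; Eta wins 12–7.
Alpha–Sigma: Sigma 13–6.
Only Zeta has no wins; Zeta is the Condorcet loser.

Zeta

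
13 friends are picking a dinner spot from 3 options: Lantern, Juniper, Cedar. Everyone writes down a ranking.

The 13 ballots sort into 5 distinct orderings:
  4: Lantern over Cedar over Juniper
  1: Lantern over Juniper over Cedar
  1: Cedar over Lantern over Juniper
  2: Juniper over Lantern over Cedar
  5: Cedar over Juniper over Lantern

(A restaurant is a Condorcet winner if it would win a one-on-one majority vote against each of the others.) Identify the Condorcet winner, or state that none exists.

none

Check each pair by majority over 13 ballots:
Lantern–Juniper: Juniper 7–6.
Lantern vs Cedar: Lantern, 7–6.
Juniper vs Cedar: Cedar wins 10–3.
Each restaurant drops at least one matchup (Lantern loses to Juniper; Juniper loses to Cedar; Cedar loses to Lantern); the cycle Lantern → Cedar → Juniper → Lantern rules out a Condorcet winner.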